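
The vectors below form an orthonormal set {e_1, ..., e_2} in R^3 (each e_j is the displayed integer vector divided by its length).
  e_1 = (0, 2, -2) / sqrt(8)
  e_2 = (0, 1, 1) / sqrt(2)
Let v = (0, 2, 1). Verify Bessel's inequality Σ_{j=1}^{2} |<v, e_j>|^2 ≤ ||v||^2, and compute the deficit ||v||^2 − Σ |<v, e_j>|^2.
Σ |<v, e_j>|^2 = 5; ||v||^2 = 5; deficit = 0

Write each e_j = u_j / sqrt(<u_j, u_j>) where u_j is the displayed integer vector. Then <v, e_j> = <v, u_j> / sqrt(<u_j, u_j>), so |<v, e_j>|^2 = <v, u_j>^2 / <u_j, u_j>.
Coefficients: <v, e_1> = 2/sqrt(8), <v, e_2> = 3/sqrt(2).
Square and sum: Σ |<v, e_j>|^2 = 5.
Compute ||v||^2 = v·v = 5.
Deficit = 5 − 5 = 0 ≥ 0, confirming Bessel's inequality. (The deficit equals ||v − Σ <v,e_j> e_j||^2, the squared distance from v to span{e_j}.)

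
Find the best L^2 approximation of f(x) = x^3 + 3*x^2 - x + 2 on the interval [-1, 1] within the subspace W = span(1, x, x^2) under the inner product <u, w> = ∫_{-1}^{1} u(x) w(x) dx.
g(x) = 3*x^2 - 2*x/5 + 2

The best approximation g ∈ W is the orthogonal projection of f onto W. Writing g = a_0 + a_1 x + a_2 x^2, the coefficients solve the normal equations G · a = b where
  G_{ij} = <φ_i, φ_j> and b_i = <f, φ_i>, with φ_0 = 1, φ_1 = x, φ_2 = x^2.
G =
  [2, 0, 2/3]
  [0, 2/3, 0]
  [2/3, 0, 2/5],
b = (6, -4/15, 38/15).
Solving gives a_0 = 2, a_1 = -2/5, a_2 = 3, so
  g(x) = 3*x^2 - 2*x/5 + 2.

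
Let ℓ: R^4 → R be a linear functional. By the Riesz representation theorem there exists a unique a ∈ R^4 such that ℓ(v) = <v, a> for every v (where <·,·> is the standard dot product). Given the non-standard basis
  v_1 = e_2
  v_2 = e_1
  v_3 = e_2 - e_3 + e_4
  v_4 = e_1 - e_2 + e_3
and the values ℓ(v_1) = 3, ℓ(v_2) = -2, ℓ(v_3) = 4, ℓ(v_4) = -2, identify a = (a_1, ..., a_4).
a = (-2, 3, 3, 4)

Write a = (a_1, ..., a_4) in the standard basis. For each basis vector v_i, ℓ(v_i) = <v_i, a> is a linear equation in the a_j's. Collect the n equations into a matrix system V a = ℓ, where row i of V is v_i (expressed in the standard basis). Since V is invertible (lower-triangular with 1s on the diagonal, up to permutation), solve by back-substitution:
  V =
[[0, 1, 0, 0],
 [1, 0, 0, 0],
 [0, 1, -1, 1],
 [1, -1, 1, 0]]
  V a = (3, -2, 4, -2)
Solving gives a = (-2, 3, 3, 4).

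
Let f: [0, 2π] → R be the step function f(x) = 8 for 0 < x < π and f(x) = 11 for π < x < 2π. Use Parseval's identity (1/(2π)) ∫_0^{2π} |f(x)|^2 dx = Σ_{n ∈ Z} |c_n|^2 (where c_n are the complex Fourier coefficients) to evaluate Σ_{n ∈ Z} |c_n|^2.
Σ |c_n|^2 = 185/2

Parseval equates the L^2 energy of f (normalised by 1/(2π)) with the ℓ^2 sum of its Fourier coefficients: (1/(2π)) ∫_0^{2π} |f|^2 = Σ |c_n|^2.
Compute the left side: (1/(2π)) [∫_0^π 8^2 dx + ∫_π^{2π} 11^2 dx] = (1/(2π)) · (64π + 121π) = (64 + 121)/2 = 185/2.
So Σ_{n ∈ Z} |c_n|^2 = 185/2.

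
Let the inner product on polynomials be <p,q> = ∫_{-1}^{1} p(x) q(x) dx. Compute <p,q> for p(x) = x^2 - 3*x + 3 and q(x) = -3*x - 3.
<p,q> = -14

Expand the product: p(x)·q(x) = -3*x^3 + 6*x^2 - 9.
∫_{-1}^{1} of each monomial x^k gives [2/(k+1) if k even, 0 if k odd]. Integrating term-by-term (or equivalently evaluating the antiderivative F(x) = -3*x^4/4 + 2*x^3 - 9*x at the endpoints):
  F(1) − F(−1) = -31/4 − (25/4) = -14.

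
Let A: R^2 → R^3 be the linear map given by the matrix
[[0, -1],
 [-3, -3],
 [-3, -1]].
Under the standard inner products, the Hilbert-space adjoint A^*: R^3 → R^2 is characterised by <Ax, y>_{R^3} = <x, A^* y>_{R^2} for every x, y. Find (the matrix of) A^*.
A^* = A^T =
[[0, -3, -3],
 [-1, -3, -1]]

For real matrices with standard dot products, the defining identity <Ax, y> = <x, A^* y> gives (Ax)^T y = x^T (A^*) y, i.e. x^T A^T y = x^T (A^*) y. Since this holds for all x, y, we must have A^* = A^T. Therefore
A^* =
[[0, -3, -3],
 [-1, -3, -1]].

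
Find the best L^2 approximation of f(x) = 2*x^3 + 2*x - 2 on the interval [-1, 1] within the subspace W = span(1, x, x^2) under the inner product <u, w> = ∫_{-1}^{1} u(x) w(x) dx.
g(x) = 16*x/5 - 2

The best approximation g ∈ W is the orthogonal projection of f onto W. Writing g = a_0 + a_1 x + a_2 x^2, the coefficients solve the normal equations G · a = b where
  G_{ij} = <φ_i, φ_j> and b_i = <f, φ_i>, with φ_0 = 1, φ_1 = x, φ_2 = x^2.
G =
  [2, 0, 2/3]
  [0, 2/3, 0]
  [2/3, 0, 2/5],
b = (-4, 32/15, -4/3).
Solving gives a_0 = -2, a_1 = 16/5, a_2 = 0, so
  g(x) = 16*x/5 - 2.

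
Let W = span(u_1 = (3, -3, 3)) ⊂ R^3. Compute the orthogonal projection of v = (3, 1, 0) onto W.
proj_W(v) = (2/3, -2/3, 2/3)

Set up U = [u_1 | ... | u_1] ∈ R^(3×1). The projector onto W = col(U) is P = U (U^T U)^(-1) U^T.
Compute U^T U =
  [27],
and U^T v = (6).
Solve U^T U · c = U^T v for the coefficients: c = (2/9). The projection is proj_W(v) = U c.
Check: (v - proj_W(v)) · u_1 = 0  (should be 0).
Result: proj_W(v) = (2/3, -2/3, 2/3).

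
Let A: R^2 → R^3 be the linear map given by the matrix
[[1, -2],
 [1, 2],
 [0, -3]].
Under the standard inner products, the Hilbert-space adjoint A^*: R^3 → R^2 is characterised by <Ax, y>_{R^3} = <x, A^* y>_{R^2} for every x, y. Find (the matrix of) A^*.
A^* = A^T =
[[1, 1, 0],
 [-2, 2, -3]]

For real matrices with standard dot products, the defining identity <Ax, y> = <x, A^* y> gives (Ax)^T y = x^T (A^*) y, i.e. x^T A^T y = x^T (A^*) y. Since this holds for all x, y, we must have A^* = A^T. Therefore
A^* =
[[1, 1, 0],
 [-2, 2, -3]].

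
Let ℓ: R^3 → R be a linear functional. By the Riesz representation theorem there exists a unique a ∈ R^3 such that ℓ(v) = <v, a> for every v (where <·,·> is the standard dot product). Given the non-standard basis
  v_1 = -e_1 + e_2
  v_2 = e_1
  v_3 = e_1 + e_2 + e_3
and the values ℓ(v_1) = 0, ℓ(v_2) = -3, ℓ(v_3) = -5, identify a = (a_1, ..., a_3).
a = (-3, -3, 1)

Write a = (a_1, ..., a_3) in the standard basis. For each basis vector v_i, ℓ(v_i) = <v_i, a> is a linear equation in the a_j's. Collect the n equations into a matrix system V a = ℓ, where row i of V is v_i (expressed in the standard basis). Since V is invertible (lower-triangular with 1s on the diagonal, up to permutation), solve by back-substitution:
  V =
[[-1, 1, 0],
 [1, 0, 0],
 [1, 1, 1]]
  V a = (0, -3, -5)
Solving gives a = (-3, -3, 1).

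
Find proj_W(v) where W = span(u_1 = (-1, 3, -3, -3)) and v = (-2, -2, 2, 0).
proj_W(v) = (5/14, -15/14, 15/14, 15/14)

Set up U = [u_1 | ... | u_1] ∈ R^(4×1). The projector onto W = col(U) is P = U (U^T U)^(-1) U^T.
Compute U^T U =
  [28],
and U^T v = (-10).
Solve U^T U · c = U^T v for the coefficients: c = (-5/14). The projection is proj_W(v) = U c.
Check: (v - proj_W(v)) · u_1 = 0  (should be 0).
Result: proj_W(v) = (5/14, -15/14, 15/14, 15/14).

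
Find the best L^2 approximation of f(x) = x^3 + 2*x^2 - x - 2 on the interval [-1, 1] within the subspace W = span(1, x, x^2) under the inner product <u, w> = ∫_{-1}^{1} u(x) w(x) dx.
g(x) = 2*x^2 - 2*x/5 - 2

The best approximation g ∈ W is the orthogonal projection of f onto W. Writing g = a_0 + a_1 x + a_2 x^2, the coefficients solve the normal equations G · a = b where
  G_{ij} = <φ_i, φ_j> and b_i = <f, φ_i>, with φ_0 = 1, φ_1 = x, φ_2 = x^2.
G =
  [2, 0, 2/3]
  [0, 2/3, 0]
  [2/3, 0, 2/5],
b = (-8/3, -4/15, -8/15).
Solving gives a_0 = -2, a_1 = -2/5, a_2 = 2, so
  g(x) = 2*x^2 - 2*x/5 - 2.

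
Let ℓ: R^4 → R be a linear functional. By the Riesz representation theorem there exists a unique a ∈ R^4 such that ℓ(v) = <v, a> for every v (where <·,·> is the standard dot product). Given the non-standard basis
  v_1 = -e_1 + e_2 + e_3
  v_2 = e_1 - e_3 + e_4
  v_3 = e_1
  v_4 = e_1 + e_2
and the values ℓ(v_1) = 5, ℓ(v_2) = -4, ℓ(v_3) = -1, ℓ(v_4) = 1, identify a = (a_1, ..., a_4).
a = (-1, 2, 2, -1)

Write a = (a_1, ..., a_4) in the standard basis. For each basis vector v_i, ℓ(v_i) = <v_i, a> is a linear equation in the a_j's. Collect the n equations into a matrix system V a = ℓ, where row i of V is v_i (expressed in the standard basis). Since V is invertible (lower-triangular with 1s on the diagonal, up to permutation), solve by back-substitution:
  V =
[[-1, 1, 1, 0],
 [1, 0, -1, 1],
 [1, 0, 0, 0],
 [1, 1, 0, 0]]
  V a = (5, -4, -1, 1)
Solving gives a = (-1, 2, 2, -1).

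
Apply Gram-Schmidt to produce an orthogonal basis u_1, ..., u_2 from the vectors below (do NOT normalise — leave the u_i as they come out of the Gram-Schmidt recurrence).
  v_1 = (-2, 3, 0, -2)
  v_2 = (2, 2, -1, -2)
Orthogonal basis:
  u_1 = (-2, 3, 0, -2)
  u_2 = (46/17, 16/17, -1, -22/17)

Apply the Gram-Schmidt recurrence
  u_1 = v_1
  u_i = v_i − Σ_{j<i} ((v_i · u_j) / (u_j · u_j)) · u_j.

Step by step this gives:
  u_1 = (-2, 3, 0, -2)
  u_2 = (46/17, 16/17, -1, -22/17)

Orthogonality check:
  u_2 · u_1 = 0 (should be 0)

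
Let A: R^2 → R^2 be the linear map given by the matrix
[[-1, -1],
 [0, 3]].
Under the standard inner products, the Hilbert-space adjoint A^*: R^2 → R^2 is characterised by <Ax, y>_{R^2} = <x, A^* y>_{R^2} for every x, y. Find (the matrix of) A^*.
A^* = A^T =
[[-1, 0],
 [-1, 3]]

For real matrices with standard dot products, the defining identity <Ax, y> = <x, A^* y> gives (Ax)^T y = x^T (A^*) y, i.e. x^T A^T y = x^T (A^*) y. Since this holds for all x, y, we must have A^* = A^T. Therefore
A^* =
[[-1, 0],
 [-1, 3]].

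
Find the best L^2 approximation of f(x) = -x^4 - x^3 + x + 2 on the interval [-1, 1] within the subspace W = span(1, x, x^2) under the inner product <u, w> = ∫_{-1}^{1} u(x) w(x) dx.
g(x) = -6*x^2/7 + 2*x/5 + 73/35

The best approximation g ∈ W is the orthogonal projection of f onto W. Writing g = a_0 + a_1 x + a_2 x^2, the coefficients solve the normal equations G · a = b where
  G_{ij} = <φ_i, φ_j> and b_i = <f, φ_i>, with φ_0 = 1, φ_1 = x, φ_2 = x^2.
G =
  [2, 0, 2/3]
  [0, 2/3, 0]
  [2/3, 0, 2/5],
b = (18/5, 4/15, 22/21).
Solving gives a_0 = 73/35, a_1 = 2/5, a_2 = -6/7, so
  g(x) = -6*x^2/7 + 2*x/5 + 73/35.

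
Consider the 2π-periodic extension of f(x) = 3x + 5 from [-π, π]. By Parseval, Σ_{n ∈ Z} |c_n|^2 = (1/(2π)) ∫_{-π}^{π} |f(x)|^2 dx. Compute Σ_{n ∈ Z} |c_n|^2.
Σ |c_n|^2 = 3π^2 + 25

Expand and integrate term by term over [-π, π]:
  ∫ (3x)^2 dx = 9·(2π^3/3); ∫ 2·3·(5)·x dx = 0 (odd integrand); ∫ 5^2 dx = 25·2π.
So (1/(2π)) ∫_{-π}^{π} (3x + 5)^2 dx = 9π^2/3 + 25 = 3π^2 + 25.
Parseval ⇒ Σ |c_n|^2 = 3π^2 + 25.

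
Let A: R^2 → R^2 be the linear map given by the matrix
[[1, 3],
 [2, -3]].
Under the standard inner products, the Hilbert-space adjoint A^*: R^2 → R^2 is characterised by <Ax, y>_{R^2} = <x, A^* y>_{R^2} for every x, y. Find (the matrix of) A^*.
A^* = A^T =
[[1, 2],
 [3, -3]]

For real matrices with standard dot products, the defining identity <Ax, y> = <x, A^* y> gives (Ax)^T y = x^T (A^*) y, i.e. x^T A^T y = x^T (A^*) y. Since this holds for all x, y, we must have A^* = A^T. Therefore
A^* =
[[1, 2],
 [3, -3]].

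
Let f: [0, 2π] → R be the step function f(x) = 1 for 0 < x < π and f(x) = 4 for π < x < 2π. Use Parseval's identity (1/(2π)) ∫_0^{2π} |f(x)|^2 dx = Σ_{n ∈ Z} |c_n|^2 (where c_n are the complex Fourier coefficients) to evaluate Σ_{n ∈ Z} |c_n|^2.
Σ |c_n|^2 = 17/2

Parseval equates the L^2 energy of f (normalised by 1/(2π)) with the ℓ^2 sum of its Fourier coefficients: (1/(2π)) ∫_0^{2π} |f|^2 = Σ |c_n|^2.
Compute the left side: (1/(2π)) [∫_0^π 1^2 dx + ∫_π^{2π} 4^2 dx] = (1/(2π)) · (1π + 16π) = (1 + 16)/2 = 17/2.
So Σ_{n ∈ Z} |c_n|^2 = 17/2.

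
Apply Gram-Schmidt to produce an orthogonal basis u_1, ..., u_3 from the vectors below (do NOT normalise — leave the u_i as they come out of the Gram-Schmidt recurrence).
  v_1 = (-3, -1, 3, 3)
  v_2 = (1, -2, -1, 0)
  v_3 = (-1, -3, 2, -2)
Orthogonal basis:
  u_1 = (-3, -1, 3, 3)
  u_2 = (4/7, -15/7, -4/7, 3/7)
  u_3 = (-29/38, -24/19, 67/38, -56/19)

Apply the Gram-Schmidt recurrence
  u_1 = v_1
  u_i = v_i − Σ_{j<i} ((v_i · u_j) / (u_j · u_j)) · u_j.

Step by step this gives:
  u_1 = (-3, -1, 3, 3)
  u_2 = (4/7, -15/7, -4/7, 3/7)
  u_3 = (-29/38, -24/19, 67/38, -56/19)

Orthogonality check:
  u_2 · u_1 = 0 (should be 0)
  u_3 · u_1 = 0 (should be 0)
  u_3 · u_2 = 0 (should be 0)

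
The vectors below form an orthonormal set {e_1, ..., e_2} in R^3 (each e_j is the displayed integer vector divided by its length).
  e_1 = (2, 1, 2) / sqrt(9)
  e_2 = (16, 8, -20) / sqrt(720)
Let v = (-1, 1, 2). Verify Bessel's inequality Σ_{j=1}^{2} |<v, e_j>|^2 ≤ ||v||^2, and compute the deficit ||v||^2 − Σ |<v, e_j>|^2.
Σ |<v, e_j>|^2 = 21/5; ||v||^2 = 6; deficit = 9/5

Write each e_j = u_j / sqrt(<u_j, u_j>) where u_j is the displayed integer vector. Then <v, e_j> = <v, u_j> / sqrt(<u_j, u_j>), so |<v, e_j>|^2 = <v, u_j>^2 / <u_j, u_j>.
Coefficients: <v, e_1> = 3/sqrt(9), <v, e_2> = -48/sqrt(720).
Square and sum: Σ |<v, e_j>|^2 = 21/5.
Compute ||v||^2 = v·v = 6.
Deficit = 6 − 21/5 = 9/5 ≥ 0, confirming Bessel's inequality. (The deficit equals ||v − Σ <v,e_j> e_j||^2, the squared distance from v to span{e_j}.)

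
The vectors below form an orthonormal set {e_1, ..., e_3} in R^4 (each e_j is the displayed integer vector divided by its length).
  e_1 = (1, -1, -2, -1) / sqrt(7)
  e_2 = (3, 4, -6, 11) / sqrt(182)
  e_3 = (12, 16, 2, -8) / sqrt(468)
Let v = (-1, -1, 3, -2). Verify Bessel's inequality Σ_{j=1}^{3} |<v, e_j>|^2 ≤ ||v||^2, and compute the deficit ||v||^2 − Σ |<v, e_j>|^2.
Σ |<v, e_j>|^2 = 29/2; ||v||^2 = 15; deficit = 1/2

Write each e_j = u_j / sqrt(<u_j, u_j>) where u_j is the displayed integer vector. Then <v, e_j> = <v, u_j> / sqrt(<u_j, u_j>), so |<v, e_j>|^2 = <v, u_j>^2 / <u_j, u_j>.
Coefficients: <v, e_1> = -4/sqrt(7), <v, e_2> = -47/sqrt(182), <v, e_3> = -6/sqrt(468).
Square and sum: Σ |<v, e_j>|^2 = 29/2.
Compute ||v||^2 = v·v = 15.
Deficit = 15 − 29/2 = 1/2 ≥ 0, confirming Bessel's inequality. (The deficit equals ||v − Σ <v,e_j> e_j||^2, the squared distance from v to span{e_j}.)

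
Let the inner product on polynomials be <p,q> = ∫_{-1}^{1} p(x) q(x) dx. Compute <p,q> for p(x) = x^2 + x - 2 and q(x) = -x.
<p,q> = -2/3

Expand the product: p(x)·q(x) = -x^3 - x^2 + 2*x.
∫_{-1}^{1} of each monomial x^k gives [2/(k+1) if k even, 0 if k odd]. Integrating term-by-term (or equivalently evaluating the antiderivative F(x) = -x^4/4 - x^3/3 + x^2 at the endpoints):
  F(1) − F(−1) = 5/12 − (13/12) = -2/3.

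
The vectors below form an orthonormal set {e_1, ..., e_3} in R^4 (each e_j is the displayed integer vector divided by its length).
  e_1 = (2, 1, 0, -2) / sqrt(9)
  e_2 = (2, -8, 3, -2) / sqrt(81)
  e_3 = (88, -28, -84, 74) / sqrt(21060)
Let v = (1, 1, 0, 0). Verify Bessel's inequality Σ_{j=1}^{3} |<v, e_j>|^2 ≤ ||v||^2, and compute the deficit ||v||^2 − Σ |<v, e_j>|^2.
Σ |<v, e_j>|^2 = 21/13; ||v||^2 = 2; deficit = 5/13

Write each e_j = u_j / sqrt(<u_j, u_j>) where u_j is the displayed integer vector. Then <v, e_j> = <v, u_j> / sqrt(<u_j, u_j>), so |<v, e_j>|^2 = <v, u_j>^2 / <u_j, u_j>.
Coefficients: <v, e_1> = 3/sqrt(9), <v, e_2> = -6/sqrt(81), <v, e_3> = 60/sqrt(21060).
Square and sum: Σ |<v, e_j>|^2 = 21/13.
Compute ||v||^2 = v·v = 2.
Deficit = 2 − 21/13 = 5/13 ≥ 0, confirming Bessel's inequality. (The deficit equals ||v − Σ <v,e_j> e_j||^2, the squared distance from v to span{e_j}.)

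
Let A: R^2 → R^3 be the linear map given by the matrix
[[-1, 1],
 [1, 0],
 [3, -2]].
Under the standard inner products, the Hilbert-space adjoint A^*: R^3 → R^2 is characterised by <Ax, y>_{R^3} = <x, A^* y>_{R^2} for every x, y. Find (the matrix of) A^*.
A^* = A^T =
[[-1, 1, 3],
 [1, 0, -2]]

For real matrices with standard dot products, the defining identity <Ax, y> = <x, A^* y> gives (Ax)^T y = x^T (A^*) y, i.e. x^T A^T y = x^T (A^*) y. Since this holds for all x, y, we must have A^* = A^T. Therefore
A^* =
[[-1, 1, 3],
 [1, 0, -2]].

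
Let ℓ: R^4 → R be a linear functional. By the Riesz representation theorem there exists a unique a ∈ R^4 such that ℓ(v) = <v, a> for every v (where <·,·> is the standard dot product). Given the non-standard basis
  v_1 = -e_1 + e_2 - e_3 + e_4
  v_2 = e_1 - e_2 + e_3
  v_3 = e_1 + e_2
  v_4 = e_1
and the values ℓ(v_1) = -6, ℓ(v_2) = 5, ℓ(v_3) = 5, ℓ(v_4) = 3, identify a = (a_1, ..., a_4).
a = (3, 2, 4, -1)

Write a = (a_1, ..., a_4) in the standard basis. For each basis vector v_i, ℓ(v_i) = <v_i, a> is a linear equation in the a_j's. Collect the n equations into a matrix system V a = ℓ, where row i of V is v_i (expressed in the standard basis). Since V is invertible (lower-triangular with 1s on the diagonal, up to permutation), solve by back-substitution:
  V =
[[-1, 1, -1, 1],
 [1, -1, 1, 0],
 [1, 1, 0, 0],
 [1, 0, 0, 0]]
  V a = (-6, 5, 5, 3)
Solving gives a = (3, 2, 4, -1).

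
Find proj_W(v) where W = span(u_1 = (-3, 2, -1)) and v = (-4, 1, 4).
proj_W(v) = (-15/7, 10/7, -5/7)

Set up U = [u_1 | ... | u_1] ∈ R^(3×1). The projector onto W = col(U) is P = U (U^T U)^(-1) U^T.
Compute U^T U =
  [14],
and U^T v = (10).
Solve U^T U · c = U^T v for the coefficients: c = (5/7). The projection is proj_W(v) = U c.
Check: (v - proj_W(v)) · u_1 = 0  (should be 0).
Result: proj_W(v) = (-15/7, 10/7, -5/7).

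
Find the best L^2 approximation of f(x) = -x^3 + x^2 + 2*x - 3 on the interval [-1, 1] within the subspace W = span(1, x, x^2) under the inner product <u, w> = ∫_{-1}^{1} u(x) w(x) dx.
g(x) = x^2 + 7*x/5 - 3

The best approximation g ∈ W is the orthogonal projection of f onto W. Writing g = a_0 + a_1 x + a_2 x^2, the coefficients solve the normal equations G · a = b where
  G_{ij} = <φ_i, φ_j> and b_i = <f, φ_i>, with φ_0 = 1, φ_1 = x, φ_2 = x^2.
G =
  [2, 0, 2/3]
  [0, 2/3, 0]
  [2/3, 0, 2/5],
b = (-16/3, 14/15, -8/5).
Solving gives a_0 = -3, a_1 = 7/5, a_2 = 1, so
  g(x) = x^2 + 7*x/5 - 3.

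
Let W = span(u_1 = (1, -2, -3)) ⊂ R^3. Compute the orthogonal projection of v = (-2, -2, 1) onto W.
proj_W(v) = (-1/14, 1/7, 3/14)

Set up U = [u_1 | ... | u_1] ∈ R^(3×1). The projector onto W = col(U) is P = U (U^T U)^(-1) U^T.
Compute U^T U =
  [14],
and U^T v = (-1).
Solve U^T U · c = U^T v for the coefficients: c = (-1/14). The projection is proj_W(v) = U c.
Check: (v - proj_W(v)) · u_1 = 0  (should be 0).
Result: proj_W(v) = (-1/14, 1/7, 3/14).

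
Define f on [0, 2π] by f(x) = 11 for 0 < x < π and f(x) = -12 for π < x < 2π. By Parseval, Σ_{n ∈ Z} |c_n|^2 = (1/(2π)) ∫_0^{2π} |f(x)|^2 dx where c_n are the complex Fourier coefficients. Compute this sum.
Σ |c_n|^2 = 265/2

Parseval equates the L^2 energy of f (normalised by 1/(2π)) with the ℓ^2 sum of its Fourier coefficients: (1/(2π)) ∫_0^{2π} |f|^2 = Σ |c_n|^2.
Compute the left side: (1/(2π)) [∫_0^π 11^2 dx + ∫_π^{2π} (-12)^2 dx] = (1/(2π)) · (121π + 144π) = (121 + 144)/2 = 265/2.
So Σ_{n ∈ Z} |c_n|^2 = 265/2.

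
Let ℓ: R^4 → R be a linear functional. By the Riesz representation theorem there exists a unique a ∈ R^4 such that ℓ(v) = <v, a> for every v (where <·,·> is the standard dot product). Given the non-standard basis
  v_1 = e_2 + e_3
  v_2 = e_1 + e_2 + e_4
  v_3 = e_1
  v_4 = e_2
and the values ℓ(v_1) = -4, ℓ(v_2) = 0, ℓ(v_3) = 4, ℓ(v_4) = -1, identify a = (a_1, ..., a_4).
a = (4, -1, -3, -3)

Write a = (a_1, ..., a_4) in the standard basis. For each basis vector v_i, ℓ(v_i) = <v_i, a> is a linear equation in the a_j's. Collect the n equations into a matrix system V a = ℓ, where row i of V is v_i (expressed in the standard basis). Since V is invertible (lower-triangular with 1s on the diagonal, up to permutation), solve by back-substitution:
  V =
[[0, 1, 1, 0],
 [1, 1, 0, 1],
 [1, 0, 0, 0],
 [0, 1, 0, 0]]
  V a = (-4, 0, 4, -1)
Solving gives a = (4, -1, -3, -3).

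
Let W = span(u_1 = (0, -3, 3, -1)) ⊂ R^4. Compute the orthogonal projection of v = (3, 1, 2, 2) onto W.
proj_W(v) = (0, -3/19, 3/19, -1/19)

Set up U = [u_1 | ... | u_1] ∈ R^(4×1). The projector onto W = col(U) is P = U (U^T U)^(-1) U^T.
Compute U^T U =
  [19],
and U^T v = (1).
Solve U^T U · c = U^T v for the coefficients: c = (1/19). The projection is proj_W(v) = U c.
Check: (v - proj_W(v)) · u_1 = 0  (should be 0).
Result: proj_W(v) = (0, -3/19, 3/19, -1/19).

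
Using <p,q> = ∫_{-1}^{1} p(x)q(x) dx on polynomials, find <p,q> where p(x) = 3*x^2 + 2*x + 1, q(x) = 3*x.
<p,q> = 4

Expand the product: p(x)·q(x) = 9*x^3 + 6*x^2 + 3*x.
∫_{-1}^{1} of each monomial x^k gives [2/(k+1) if k even, 0 if k odd]. Integrating term-by-term (or equivalently evaluating the antiderivative F(x) = 9*x^4/4 + 2*x^3 + 3*x^2/2 at the endpoints):
  F(1) − F(−1) = 23/4 − (7/4) = 4.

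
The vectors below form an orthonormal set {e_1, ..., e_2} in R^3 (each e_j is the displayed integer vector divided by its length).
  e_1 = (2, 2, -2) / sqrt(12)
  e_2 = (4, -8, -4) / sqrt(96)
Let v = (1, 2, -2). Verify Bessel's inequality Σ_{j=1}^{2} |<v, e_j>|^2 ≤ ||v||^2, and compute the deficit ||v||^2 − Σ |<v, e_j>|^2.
Σ |<v, e_j>|^2 = 17/2; ||v||^2 = 9; deficit = 1/2

Write each e_j = u_j / sqrt(<u_j, u_j>) where u_j is the displayed integer vector. Then <v, e_j> = <v, u_j> / sqrt(<u_j, u_j>), so |<v, e_j>|^2 = <v, u_j>^2 / <u_j, u_j>.
Coefficients: <v, e_1> = 10/sqrt(12), <v, e_2> = -4/sqrt(96).
Square and sum: Σ |<v, e_j>|^2 = 17/2.
Compute ||v||^2 = v·v = 9.
Deficit = 9 − 17/2 = 1/2 ≥ 0, confirming Bessel's inequality. (The deficit equals ||v − Σ <v,e_j> e_j||^2, the squared distance from v to span{e_j}.)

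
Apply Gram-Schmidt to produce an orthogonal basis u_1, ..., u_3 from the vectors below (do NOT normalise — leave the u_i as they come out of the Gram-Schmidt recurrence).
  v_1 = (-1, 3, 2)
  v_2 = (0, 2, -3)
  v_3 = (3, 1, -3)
Orthogonal basis:
  u_1 = (-1, 3, 2)
  u_2 = (0, 2, -3)
  u_3 = (18/7, 54/91, 36/91)

Apply the Gram-Schmidt recurrence
  u_1 = v_1
  u_i = v_i − Σ_{j<i} ((v_i · u_j) / (u_j · u_j)) · u_j.

Step by step this gives:
  u_1 = (-1, 3, 2)
  u_2 = (0, 2, -3)
  u_3 = (18/7, 54/91, 36/91)

Orthogonality check:
  u_2 · u_1 = 0 (should be 0)
  u_3 · u_1 = 0 (should be 0)
  u_3 · u_2 = 0 (should be 0)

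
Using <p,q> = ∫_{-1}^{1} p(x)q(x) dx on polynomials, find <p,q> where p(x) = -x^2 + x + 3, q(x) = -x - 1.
<p,q> = -6

Expand the product: p(x)·q(x) = x^3 - 4*x - 3.
∫_{-1}^{1} of each monomial x^k gives [2/(k+1) if k even, 0 if k odd]. Integrating term-by-term (or equivalently evaluating the antiderivative F(x) = x^4/4 - 2*x^2 - 3*x at the endpoints):
  F(1) − F(−1) = -19/4 − (5/4) = -6.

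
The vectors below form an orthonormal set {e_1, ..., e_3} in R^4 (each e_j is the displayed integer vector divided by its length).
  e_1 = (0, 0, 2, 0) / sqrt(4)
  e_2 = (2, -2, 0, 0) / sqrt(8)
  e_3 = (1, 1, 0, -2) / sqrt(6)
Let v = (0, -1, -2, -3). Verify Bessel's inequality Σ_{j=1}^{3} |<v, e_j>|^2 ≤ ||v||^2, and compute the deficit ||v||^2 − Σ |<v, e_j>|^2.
Σ |<v, e_j>|^2 = 26/3; ||v||^2 = 14; deficit = 16/3

Write each e_j = u_j / sqrt(<u_j, u_j>) where u_j is the displayed integer vector. Then <v, e_j> = <v, u_j> / sqrt(<u_j, u_j>), so |<v, e_j>|^2 = <v, u_j>^2 / <u_j, u_j>.
Coefficients: <v, e_1> = -4/sqrt(4), <v, e_2> = 2/sqrt(8), <v, e_3> = 5/sqrt(6).
Square and sum: Σ |<v, e_j>|^2 = 26/3.
Compute ||v||^2 = v·v = 14.
Deficit = 14 − 26/3 = 16/3 ≥ 0, confirming Bessel's inequality. (The deficit equals ||v − Σ <v,e_j> e_j||^2, the squared distance from v to span{e_j}.)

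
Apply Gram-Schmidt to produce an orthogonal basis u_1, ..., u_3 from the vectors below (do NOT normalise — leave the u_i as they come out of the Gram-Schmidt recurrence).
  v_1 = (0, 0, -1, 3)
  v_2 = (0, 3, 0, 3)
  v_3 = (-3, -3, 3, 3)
Orthogonal basis:
  u_1 = (0, 0, -1, 3)
  u_2 = (0, 3, 9/10, 3/10)
  u_3 = (-3, -15/11, 45/11, 15/11)

Apply the Gram-Schmidt recurrence
  u_1 = v_1
  u_i = v_i − Σ_{j<i} ((v_i · u_j) / (u_j · u_j)) · u_j.

Step by step this gives:
  u_1 = (0, 0, -1, 3)
  u_2 = (0, 3, 9/10, 3/10)
  u_3 = (-3, -15/11, 45/11, 15/11)

Orthogonality check:
  u_2 · u_1 = 0 (should be 0)
  u_3 · u_1 = 0 (should be 0)
  u_3 · u_2 = 0 (should be 0)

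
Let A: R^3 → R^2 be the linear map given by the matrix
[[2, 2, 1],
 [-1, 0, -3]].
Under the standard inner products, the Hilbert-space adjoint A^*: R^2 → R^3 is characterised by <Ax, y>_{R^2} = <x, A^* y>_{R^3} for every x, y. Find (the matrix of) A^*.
A^* = A^T =
[[2, -1],
 [2, 0],
 [1, -3]]

For real matrices with standard dot products, the defining identity <Ax, y> = <x, A^* y> gives (Ax)^T y = x^T (A^*) y, i.e. x^T A^T y = x^T (A^*) y. Since this holds for all x, y, we must have A^* = A^T. Therefore
A^* =
[[2, -1],
 [2, 0],
 [1, -3]].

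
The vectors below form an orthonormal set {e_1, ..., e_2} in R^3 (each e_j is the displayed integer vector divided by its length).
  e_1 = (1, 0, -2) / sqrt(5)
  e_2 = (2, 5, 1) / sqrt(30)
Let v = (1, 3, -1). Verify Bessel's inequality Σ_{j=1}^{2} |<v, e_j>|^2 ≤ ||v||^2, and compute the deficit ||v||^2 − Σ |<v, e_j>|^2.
Σ |<v, e_j>|^2 = 31/3; ||v||^2 = 11; deficit = 2/3

Write each e_j = u_j / sqrt(<u_j, u_j>) where u_j is the displayed integer vector. Then <v, e_j> = <v, u_j> / sqrt(<u_j, u_j>), so |<v, e_j>|^2 = <v, u_j>^2 / <u_j, u_j>.
Coefficients: <v, e_1> = 3/sqrt(5), <v, e_2> = 16/sqrt(30).
Square and sum: Σ |<v, e_j>|^2 = 31/3.
Compute ||v||^2 = v·v = 11.
Deficit = 11 − 31/3 = 2/3 ≥ 0, confirming Bessel's inequality. (The deficit equals ||v − Σ <v,e_j> e_j||^2, the squared distance from v to span{e_j}.)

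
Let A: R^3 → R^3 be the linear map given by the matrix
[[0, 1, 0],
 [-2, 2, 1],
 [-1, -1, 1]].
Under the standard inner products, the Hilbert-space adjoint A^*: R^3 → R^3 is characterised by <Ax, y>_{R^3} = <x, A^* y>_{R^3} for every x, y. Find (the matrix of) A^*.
A^* = A^T =
[[0, -2, -1],
 [1, 2, -1],
 [0, 1, 1]]

For real matrices with standard dot products, the defining identity <Ax, y> = <x, A^* y> gives (Ax)^T y = x^T (A^*) y, i.e. x^T A^T y = x^T (A^*) y. Since this holds for all x, y, we must have A^* = A^T. Therefore
A^* =
[[0, -2, -1],
 [1, 2, -1],
 [0, 1, 1]].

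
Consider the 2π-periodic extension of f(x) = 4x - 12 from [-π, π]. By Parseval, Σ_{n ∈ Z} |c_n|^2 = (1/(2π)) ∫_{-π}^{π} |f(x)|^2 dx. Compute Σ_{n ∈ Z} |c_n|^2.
Σ |c_n|^2 = 16π^2/3 + 144

Expand and integrate term by term over [-π, π]:
  ∫ (4x)^2 dx = 16·(2π^3/3); ∫ 2·4·(-12)·x dx = 0 (odd integrand); ∫ (-12)^2 dx = 144·2π.
So (1/(2π)) ∫_{-π}^{π} (4x - 12)^2 dx = 16π^2/3 + 144 = 16π^2/3 + 144.
Parseval ⇒ Σ |c_n|^2 = 16π^2/3 + 144.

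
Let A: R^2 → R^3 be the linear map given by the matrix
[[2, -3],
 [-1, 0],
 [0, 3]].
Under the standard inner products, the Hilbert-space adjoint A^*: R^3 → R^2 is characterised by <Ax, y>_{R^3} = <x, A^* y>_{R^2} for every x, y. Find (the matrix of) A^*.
A^* = A^T =
[[2, -1, 0],
 [-3, 0, 3]]

For real matrices with standard dot products, the defining identity <Ax, y> = <x, A^* y> gives (Ax)^T y = x^T (A^*) y, i.e. x^T A^T y = x^T (A^*) y. Since this holds for all x, y, we must have A^* = A^T. Therefore
A^* =
[[2, -1, 0],
 [-3, 0, 3]].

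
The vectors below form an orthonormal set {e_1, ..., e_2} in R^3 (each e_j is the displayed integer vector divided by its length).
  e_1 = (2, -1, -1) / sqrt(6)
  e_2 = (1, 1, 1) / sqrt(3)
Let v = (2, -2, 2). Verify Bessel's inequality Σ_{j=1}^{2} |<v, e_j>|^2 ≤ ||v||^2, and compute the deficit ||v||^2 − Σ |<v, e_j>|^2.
Σ |<v, e_j>|^2 = 4; ||v||^2 = 12; deficit = 8

Write each e_j = u_j / sqrt(<u_j, u_j>) where u_j is the displayed integer vector. Then <v, e_j> = <v, u_j> / sqrt(<u_j, u_j>), so |<v, e_j>|^2 = <v, u_j>^2 / <u_j, u_j>.
Coefficients: <v, e_1> = 4/sqrt(6), <v, e_2> = 2/sqrt(3).
Square and sum: Σ |<v, e_j>|^2 = 4.
Compute ||v||^2 = v·v = 12.
Deficit = 12 − 4 = 8 ≥ 0, confirming Bessel's inequality. (The deficit equals ||v − Σ <v,e_j> e_j||^2, the squared distance from v to span{e_j}.)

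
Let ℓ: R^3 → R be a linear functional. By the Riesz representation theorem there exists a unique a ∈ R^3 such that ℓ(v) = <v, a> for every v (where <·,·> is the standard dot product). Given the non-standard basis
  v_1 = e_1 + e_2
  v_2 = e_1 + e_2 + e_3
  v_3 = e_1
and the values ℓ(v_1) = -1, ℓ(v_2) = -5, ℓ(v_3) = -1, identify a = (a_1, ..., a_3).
a = (-1, 0, -4)

Write a = (a_1, ..., a_3) in the standard basis. For each basis vector v_i, ℓ(v_i) = <v_i, a> is a linear equation in the a_j's. Collect the n equations into a matrix system V a = ℓ, where row i of V is v_i (expressed in the standard basis). Since V is invertible (lower-triangular with 1s on the diagonal, up to permutation), solve by back-substitution:
  V =
[[1, 1, 0],
 [1, 1, 1],
 [1, 0, 0]]
  V a = (-1, -5, -1)
Solving gives a = (-1, 0, -4).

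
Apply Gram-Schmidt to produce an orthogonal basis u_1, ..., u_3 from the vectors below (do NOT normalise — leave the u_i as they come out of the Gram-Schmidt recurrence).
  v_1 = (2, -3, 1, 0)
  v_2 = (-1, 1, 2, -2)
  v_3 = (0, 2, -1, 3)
Orthogonal basis:
  u_1 = (2, -3, 1, 0)
  u_2 = (-4/7, 5/14, 31/14, -2)
  u_3 = (71/131, 103/131, 167/131, 183/131)

Apply the Gram-Schmidt recurrence
  u_1 = v_1
  u_i = v_i − Σ_{j<i} ((v_i · u_j) / (u_j · u_j)) · u_j.

Step by step this gives:
  u_1 = (2, -3, 1, 0)
  u_2 = (-4/7, 5/14, 31/14, -2)
  u_3 = (71/131, 103/131, 167/131, 183/131)

Orthogonality check:
  u_2 · u_1 = 0 (should be 0)
  u_3 · u_1 = 0 (should be 0)
  u_3 · u_2 = 0 (should be 0)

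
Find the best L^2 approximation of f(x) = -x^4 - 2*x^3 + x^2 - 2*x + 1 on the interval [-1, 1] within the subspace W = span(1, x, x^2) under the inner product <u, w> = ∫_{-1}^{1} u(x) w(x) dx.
g(x) = x^2/7 - 16*x/5 + 38/35

The best approximation g ∈ W is the orthogonal projection of f onto W. Writing g = a_0 + a_1 x + a_2 x^2, the coefficients solve the normal equations G · a = b where
  G_{ij} = <φ_i, φ_j> and b_i = <f, φ_i>, with φ_0 = 1, φ_1 = x, φ_2 = x^2.
G =
  [2, 0, 2/3]
  [0, 2/3, 0]
  [2/3, 0, 2/5],
b = (34/15, -32/15, 82/105).
Solving gives a_0 = 38/35, a_1 = -16/5, a_2 = 1/7, so
  g(x) = x^2/7 - 16*x/5 + 38/35.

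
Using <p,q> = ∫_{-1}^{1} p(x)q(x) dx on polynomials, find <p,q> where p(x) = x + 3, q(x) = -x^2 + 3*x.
<p,q> = 0

Expand the product: p(x)·q(x) = -x^3 + 9*x.
∫_{-1}^{1} of each monomial x^k gives [2/(k+1) if k even, 0 if k odd]. Integrating term-by-term (or equivalently evaluating the antiderivative F(x) = -x^4/4 + 9*x^2/2 at the endpoints):
  F(1) − F(−1) = 17/4 − (17/4) = 0.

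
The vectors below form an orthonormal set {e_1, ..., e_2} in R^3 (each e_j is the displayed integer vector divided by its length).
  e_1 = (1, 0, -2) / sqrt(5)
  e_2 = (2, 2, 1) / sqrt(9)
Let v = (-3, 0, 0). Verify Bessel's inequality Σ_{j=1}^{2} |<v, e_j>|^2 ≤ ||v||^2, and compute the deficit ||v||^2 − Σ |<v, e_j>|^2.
Σ |<v, e_j>|^2 = 29/5; ||v||^2 = 9; deficit = 16/5

Write each e_j = u_j / sqrt(<u_j, u_j>) where u_j is the displayed integer vector. Then <v, e_j> = <v, u_j> / sqrt(<u_j, u_j>), so |<v, e_j>|^2 = <v, u_j>^2 / <u_j, u_j>.
Coefficients: <v, e_1> = -3/sqrt(5), <v, e_2> = -6/sqrt(9).
Square and sum: Σ |<v, e_j>|^2 = 29/5.
Compute ||v||^2 = v·v = 9.
Deficit = 9 − 29/5 = 16/5 ≥ 0, confirming Bessel's inequality. (The deficit equals ||v − Σ <v,e_j> e_j||^2, the squared distance from v to span{e_j}.)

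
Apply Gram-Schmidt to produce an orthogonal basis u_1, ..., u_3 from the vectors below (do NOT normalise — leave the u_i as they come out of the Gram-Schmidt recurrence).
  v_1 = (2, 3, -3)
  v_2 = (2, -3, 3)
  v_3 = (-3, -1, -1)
Orthogonal basis:
  u_1 = (2, 3, -3)
  u_2 = (36/11, -12/11, 12/11)
  u_3 = (0, -1, -1)

Apply the Gram-Schmidt recurrence
  u_1 = v_1
  u_i = v_i − Σ_{j<i} ((v_i · u_j) / (u_j · u_j)) · u_j.

Step by step this gives:
  u_1 = (2, 3, -3)
  u_2 = (36/11, -12/11, 12/11)
  u_3 = (0, -1, -1)

Orthogonality check:
  u_2 · u_1 = 0 (should be 0)
  u_3 · u_1 = 0 (should be 0)
  u_3 · u_2 = 0 (should be 0)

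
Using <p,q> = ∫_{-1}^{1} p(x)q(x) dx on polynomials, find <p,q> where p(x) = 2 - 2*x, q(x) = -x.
<p,q> = 4/3

Expand the product: p(x)·q(x) = 2*x^2 - 2*x.
∫_{-1}^{1} of each monomial x^k gives [2/(k+1) if k even, 0 if k odd]. Integrating term-by-term (or equivalently evaluating the antiderivative F(x) = 2*x^3/3 - x^2 at the endpoints):
  F(1) − F(−1) = -1/3 − (-5/3) = 4/3.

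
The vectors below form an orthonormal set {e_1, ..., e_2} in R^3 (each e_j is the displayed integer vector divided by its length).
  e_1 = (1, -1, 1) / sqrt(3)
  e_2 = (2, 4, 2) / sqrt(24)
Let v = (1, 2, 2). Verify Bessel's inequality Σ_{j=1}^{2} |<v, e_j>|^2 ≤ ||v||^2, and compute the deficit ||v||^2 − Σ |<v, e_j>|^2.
Σ |<v, e_j>|^2 = 17/2; ||v||^2 = 9; deficit = 1/2

Write each e_j = u_j / sqrt(<u_j, u_j>) where u_j is the displayed integer vector. Then <v, e_j> = <v, u_j> / sqrt(<u_j, u_j>), so |<v, e_j>|^2 = <v, u_j>^2 / <u_j, u_j>.
Coefficients: <v, e_1> = 1/sqrt(3), <v, e_2> = 14/sqrt(24).
Square and sum: Σ |<v, e_j>|^2 = 17/2.
Compute ||v||^2 = v·v = 9.
Deficit = 9 − 17/2 = 1/2 ≥ 0, confirming Bessel's inequality. (The deficit equals ||v − Σ <v,e_j> e_j||^2, the squared distance from v to span{e_j}.)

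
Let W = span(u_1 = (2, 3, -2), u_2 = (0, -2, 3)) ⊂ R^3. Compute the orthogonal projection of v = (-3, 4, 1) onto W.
proj_W(v) = (-16/77, 50/77, -95/77)

Set up U = [u_1 | ... | u_2] ∈ R^(3×2). The projector onto W = col(U) is P = U (U^T U)^(-1) U^T.
Compute U^T U =
  [17, -12]
  [-12, 13],
and U^T v = (4, -5).
Solve U^T U · c = U^T v for the coefficients: c = (-8/77, -37/77). The projection is proj_W(v) = U c.
Check: (v - proj_W(v)) · u_1 = 0  (should be 0).
Check: (v - proj_W(v)) · u_2 = 0  (should be 0).
Result: proj_W(v) = (-16/77, 50/77, -95/77).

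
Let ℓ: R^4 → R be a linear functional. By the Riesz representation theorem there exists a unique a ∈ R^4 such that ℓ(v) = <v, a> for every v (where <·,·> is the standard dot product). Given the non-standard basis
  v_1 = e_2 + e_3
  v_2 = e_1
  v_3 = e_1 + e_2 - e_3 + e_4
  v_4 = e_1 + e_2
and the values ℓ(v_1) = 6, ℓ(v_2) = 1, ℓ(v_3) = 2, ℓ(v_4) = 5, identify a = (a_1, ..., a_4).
a = (1, 4, 2, -1)

Write a = (a_1, ..., a_4) in the standard basis. For each basis vector v_i, ℓ(v_i) = <v_i, a> is a linear equation in the a_j's. Collect the n equations into a matrix system V a = ℓ, where row i of V is v_i (expressed in the standard basis). Since V is invertible (lower-triangular with 1s on the diagonal, up to permutation), solve by back-substitution:
  V =
[[0, 1, 1, 0],
 [1, 0, 0, 0],
 [1, 1, -1, 1],
 [1, 1, 0, 0]]
  V a = (6, 1, 2, 5)
Solving gives a = (1, 4, 2, -1).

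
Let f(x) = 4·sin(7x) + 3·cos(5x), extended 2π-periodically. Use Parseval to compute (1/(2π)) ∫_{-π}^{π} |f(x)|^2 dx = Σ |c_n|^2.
Σ |c_n|^2 = 25/2

Expand |f|^2 and use orthogonality of {sin(nx), cos(mx)} on [-π, π]:
  ∫_{-π}^{π} sin(nx)^2 dx = π, ∫ cos(mx)^2 dx = π, and cross terms integrate to 0.
So ∫_{-π}^{π} f(x)^2 dx = 4^2 · π + 3^2 · π = (16 + 9)π.
Divide by 2π: (16 + 9)/2 = 25/2.
By Parseval, this equals Σ |c_n|^2.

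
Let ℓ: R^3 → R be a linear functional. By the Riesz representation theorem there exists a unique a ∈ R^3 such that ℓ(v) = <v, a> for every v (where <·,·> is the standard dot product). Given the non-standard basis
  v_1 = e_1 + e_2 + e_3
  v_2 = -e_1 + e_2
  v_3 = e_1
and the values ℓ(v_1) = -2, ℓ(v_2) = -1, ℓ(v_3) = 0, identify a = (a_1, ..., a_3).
a = (0, -1, -1)

Write a = (a_1, ..., a_3) in the standard basis. For each basis vector v_i, ℓ(v_i) = <v_i, a> is a linear equation in the a_j's. Collect the n equations into a matrix system V a = ℓ, where row i of V is v_i (expressed in the standard basis). Since V is invertible (lower-triangular with 1s on the diagonal, up to permutation), solve by back-substitution:
  V =
[[1, 1, 1],
 [-1, 1, 0],
 [1, 0, 0]]
  V a = (-2, -1, 0)
Solving gives a = (0, -1, -1).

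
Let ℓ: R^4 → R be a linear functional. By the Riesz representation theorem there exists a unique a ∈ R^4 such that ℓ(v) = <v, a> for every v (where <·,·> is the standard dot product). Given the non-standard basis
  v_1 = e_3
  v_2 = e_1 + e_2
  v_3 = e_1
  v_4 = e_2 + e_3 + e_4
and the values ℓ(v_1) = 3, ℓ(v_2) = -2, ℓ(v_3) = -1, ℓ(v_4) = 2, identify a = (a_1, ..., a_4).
a = (-1, -1, 3, 0)

Write a = (a_1, ..., a_4) in the standard basis. For each basis vector v_i, ℓ(v_i) = <v_i, a> is a linear equation in the a_j's. Collect the n equations into a matrix system V a = ℓ, where row i of V is v_i (expressed in the standard basis). Since V is invertible (lower-triangular with 1s on the diagonal, up to permutation), solve by back-substitution:
  V =
[[0, 0, 1, 0],
 [1, 1, 0, 0],
 [1, 0, 0, 0],
 [0, 1, 1, 1]]
  V a = (3, -2, -1, 2)
Solving gives a = (-1, -1, 3, 0).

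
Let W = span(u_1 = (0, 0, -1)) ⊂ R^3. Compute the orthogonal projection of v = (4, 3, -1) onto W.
proj_W(v) = (0, 0, -1)

Set up U = [u_1 | ... | u_1] ∈ R^(3×1). The projector onto W = col(U) is P = U (U^T U)^(-1) U^T.
Compute U^T U =
  [1],
and U^T v = (1).
Solve U^T U · c = U^T v for the coefficients: c = (1). The projection is proj_W(v) = U c.
Check: (v - proj_W(v)) · u_1 = 0  (should be 0).
Result: proj_W(v) = (0, 0, -1).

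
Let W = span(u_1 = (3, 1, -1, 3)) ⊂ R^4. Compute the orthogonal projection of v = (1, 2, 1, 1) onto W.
proj_W(v) = (21/20, 7/20, -7/20, 21/20)

Set up U = [u_1 | ... | u_1] ∈ R^(4×1). The projector onto W = col(U) is P = U (U^T U)^(-1) U^T.
Compute U^T U =
  [20],
and U^T v = (7).
Solve U^T U · c = U^T v for the coefficients: c = (7/20). The projection is proj_W(v) = U c.
Check: (v - proj_W(v)) · u_1 = 0  (should be 0).
Result: proj_W(v) = (21/20, 7/20, -7/20, 21/20).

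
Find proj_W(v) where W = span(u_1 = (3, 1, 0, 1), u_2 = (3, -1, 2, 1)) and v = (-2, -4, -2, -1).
proj_W(v) = (-20/7, -31/21, 11/21, -20/21)

Set up U = [u_1 | ... | u_2] ∈ R^(4×2). The projector onto W = col(U) is P = U (U^T U)^(-1) U^T.
Compute U^T U =
  [11, 9]
  [9, 15],
and U^T v = (-11, -7).
Solve U^T U · c = U^T v for the coefficients: c = (-17/14, 11/42). The projection is proj_W(v) = U c.
Check: (v - proj_W(v)) · u_1 = 0  (should be 0).
Check: (v - proj_W(v)) · u_2 = 0  (should be 0).
Result: proj_W(v) = (-20/7, -31/21, 11/21, -20/21).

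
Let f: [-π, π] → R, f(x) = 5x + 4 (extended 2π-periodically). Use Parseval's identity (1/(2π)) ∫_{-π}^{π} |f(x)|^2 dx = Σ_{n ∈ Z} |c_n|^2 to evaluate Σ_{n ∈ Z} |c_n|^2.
Σ |c_n|^2 = 25π^2/3 + 16

Expand and integrate term by term over [-π, π]:
  ∫ (5x)^2 dx = 25·(2π^3/3); ∫ 2·5·(4)·x dx = 0 (odd integrand); ∫ 4^2 dx = 16·2π.
So (1/(2π)) ∫_{-π}^{π} (5x + 4)^2 dx = 25π^2/3 + 16 = 25π^2/3 + 16.
Parseval ⇒ Σ |c_n|^2 = 25π^2/3 + 16.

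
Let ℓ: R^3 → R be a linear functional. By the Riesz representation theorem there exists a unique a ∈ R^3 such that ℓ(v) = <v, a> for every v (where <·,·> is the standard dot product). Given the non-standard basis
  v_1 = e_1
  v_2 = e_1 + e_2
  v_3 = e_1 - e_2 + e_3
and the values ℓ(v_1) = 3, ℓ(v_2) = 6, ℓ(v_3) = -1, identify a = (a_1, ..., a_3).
a = (3, 3, -1)

Write a = (a_1, ..., a_3) in the standard basis. For each basis vector v_i, ℓ(v_i) = <v_i, a> is a linear equation in the a_j's. Collect the n equations into a matrix system V a = ℓ, where row i of V is v_i (expressed in the standard basis). Since V is invertible (lower-triangular with 1s on the diagonal, up to permutation), solve by back-substitution:
  V =
[[1, 0, 0],
 [1, 1, 0],
 [1, -1, 1]]
  V a = (3, 6, -1)
Solving gives a = (3, 3, -1).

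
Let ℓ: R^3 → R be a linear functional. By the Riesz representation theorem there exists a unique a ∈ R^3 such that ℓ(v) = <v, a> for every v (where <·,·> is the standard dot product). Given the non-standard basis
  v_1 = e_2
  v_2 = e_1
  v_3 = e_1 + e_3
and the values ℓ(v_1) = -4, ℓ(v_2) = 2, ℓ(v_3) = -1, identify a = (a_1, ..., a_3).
a = (2, -4, -3)

Write a = (a_1, ..., a_3) in the standard basis. For each basis vector v_i, ℓ(v_i) = <v_i, a> is a linear equation in the a_j's. Collect the n equations into a matrix system V a = ℓ, where row i of V is v_i (expressed in the standard basis). Since V is invertible (lower-triangular with 1s on the diagonal, up to permutation), solve by back-substitution:
  V =
[[0, 1, 0],
 [1, 0, 0],
 [1, 0, 1]]
  V a = (-4, 2, -1)
Solving gives a = (2, -4, -3).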